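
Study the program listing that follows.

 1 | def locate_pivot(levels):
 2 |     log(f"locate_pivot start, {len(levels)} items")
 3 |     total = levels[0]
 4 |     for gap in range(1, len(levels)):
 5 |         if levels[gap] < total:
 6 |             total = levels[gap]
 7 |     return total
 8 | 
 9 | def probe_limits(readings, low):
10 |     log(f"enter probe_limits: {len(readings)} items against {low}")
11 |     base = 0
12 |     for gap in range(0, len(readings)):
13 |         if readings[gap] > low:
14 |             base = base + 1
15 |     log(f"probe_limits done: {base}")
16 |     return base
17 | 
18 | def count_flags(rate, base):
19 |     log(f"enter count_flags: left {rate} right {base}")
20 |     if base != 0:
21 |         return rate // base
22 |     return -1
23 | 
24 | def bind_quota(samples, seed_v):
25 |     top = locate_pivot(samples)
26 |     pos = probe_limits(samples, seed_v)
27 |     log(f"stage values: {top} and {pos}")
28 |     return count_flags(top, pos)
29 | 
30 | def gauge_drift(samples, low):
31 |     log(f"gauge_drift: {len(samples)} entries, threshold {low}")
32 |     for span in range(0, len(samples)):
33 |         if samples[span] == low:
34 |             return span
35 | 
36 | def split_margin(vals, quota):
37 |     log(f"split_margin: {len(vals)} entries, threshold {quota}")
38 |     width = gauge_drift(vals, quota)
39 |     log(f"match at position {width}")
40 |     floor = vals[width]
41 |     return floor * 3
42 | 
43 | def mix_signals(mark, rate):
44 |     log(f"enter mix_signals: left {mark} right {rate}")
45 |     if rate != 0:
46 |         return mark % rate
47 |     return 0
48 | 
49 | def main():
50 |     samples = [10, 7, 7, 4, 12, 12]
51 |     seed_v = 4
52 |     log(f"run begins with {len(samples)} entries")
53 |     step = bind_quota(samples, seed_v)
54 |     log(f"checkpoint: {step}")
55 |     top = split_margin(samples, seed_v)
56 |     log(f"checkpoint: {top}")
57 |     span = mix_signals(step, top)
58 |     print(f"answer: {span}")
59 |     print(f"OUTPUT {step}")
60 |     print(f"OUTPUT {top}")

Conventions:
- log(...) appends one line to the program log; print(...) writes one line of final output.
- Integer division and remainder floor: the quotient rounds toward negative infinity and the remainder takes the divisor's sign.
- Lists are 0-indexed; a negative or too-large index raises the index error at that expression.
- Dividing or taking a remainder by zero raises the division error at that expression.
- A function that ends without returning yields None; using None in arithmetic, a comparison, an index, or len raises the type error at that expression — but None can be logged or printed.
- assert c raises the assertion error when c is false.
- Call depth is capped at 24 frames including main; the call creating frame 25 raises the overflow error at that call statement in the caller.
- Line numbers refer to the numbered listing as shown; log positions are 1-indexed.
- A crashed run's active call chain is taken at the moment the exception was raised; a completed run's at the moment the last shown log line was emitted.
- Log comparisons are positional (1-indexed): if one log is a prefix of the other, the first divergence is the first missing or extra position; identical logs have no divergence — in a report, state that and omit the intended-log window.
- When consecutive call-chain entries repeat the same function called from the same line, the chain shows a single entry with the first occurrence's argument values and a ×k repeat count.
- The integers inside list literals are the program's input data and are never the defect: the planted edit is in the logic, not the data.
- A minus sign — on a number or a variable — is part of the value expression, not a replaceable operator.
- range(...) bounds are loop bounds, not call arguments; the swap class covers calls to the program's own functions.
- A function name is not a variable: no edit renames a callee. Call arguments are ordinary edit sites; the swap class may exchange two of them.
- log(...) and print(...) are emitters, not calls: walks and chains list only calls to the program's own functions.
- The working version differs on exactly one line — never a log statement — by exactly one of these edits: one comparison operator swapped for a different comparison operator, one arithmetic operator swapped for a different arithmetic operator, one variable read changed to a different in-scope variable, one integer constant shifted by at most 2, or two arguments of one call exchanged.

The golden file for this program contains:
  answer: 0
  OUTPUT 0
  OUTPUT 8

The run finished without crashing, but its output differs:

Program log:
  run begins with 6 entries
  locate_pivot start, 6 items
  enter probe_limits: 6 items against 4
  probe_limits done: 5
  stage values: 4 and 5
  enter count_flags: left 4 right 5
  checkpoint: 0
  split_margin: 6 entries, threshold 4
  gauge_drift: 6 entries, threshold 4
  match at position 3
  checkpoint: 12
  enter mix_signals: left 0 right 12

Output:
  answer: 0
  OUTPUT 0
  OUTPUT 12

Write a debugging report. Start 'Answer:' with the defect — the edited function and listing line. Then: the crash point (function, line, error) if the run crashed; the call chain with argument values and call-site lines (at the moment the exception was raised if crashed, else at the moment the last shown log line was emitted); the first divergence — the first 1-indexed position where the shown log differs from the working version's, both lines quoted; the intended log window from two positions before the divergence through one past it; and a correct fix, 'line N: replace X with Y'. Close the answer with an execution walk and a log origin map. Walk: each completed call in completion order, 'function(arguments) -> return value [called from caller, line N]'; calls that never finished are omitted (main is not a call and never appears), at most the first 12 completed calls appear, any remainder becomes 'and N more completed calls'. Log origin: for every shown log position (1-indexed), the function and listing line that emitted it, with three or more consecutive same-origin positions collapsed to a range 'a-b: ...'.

Answer: the defect is in split_margin at line 41.
The tell: Log line 11 is where behavior first shows: 'checkpoint: 12' appears instead of 'checkpoint: 8'.
Call chain: main -> mix_signals(0, 12) (called at line 57).
First divergence: position 11 — shown 'checkpoint: 12', intended 'checkpoint: 8'.
Intended log window:
  9: gauge_drift: 6 entries, threshold 4
  10: match at position 3
  11: checkpoint: 8
  12: enter mix_signals: left 0 right 8
Execution walk:
  locate_pivot([10, 7, 7, 4, 12, 12]) -> 4  [called from bind_quota, line 25]
  probe_limits([10, 7, 7, 4, 12, 12], 4) -> 5  [called from bind_quota, line 26]
  count_flags(4, 5) -> 0  [called from bind_quota, line 28]
  bind_quota([10, 7, 7, 4, 12, 12], 4) -> 0  [called from main, line 53]
  gauge_drift([10, 7, 7, 4, 12, 12], 4) -> 3  [called from split_margin, line 38]
  split_margin([10, 7, 7, 4, 12, 12], 4) -> 12  [called from main, line 55]
  mix_signals(0, 12) -> 0  [called from main, line 57]
Log origins:
  1 — main, line 52
  2 — locate_pivot, line 2
  3 — probe_limits, line 10
  4 — probe_limits, line 15
  5 — bind_quota, line 27
  6 — count_flags, line 19
  7 — main, line 54
  8 — split_margin, line 37
  9 — gauge_drift, line 31
  10 — split_margin, line 39
  11 — main, line 56
  12 — mix_signals, line 44
A correct fix: line 41: replace `3` with `2`.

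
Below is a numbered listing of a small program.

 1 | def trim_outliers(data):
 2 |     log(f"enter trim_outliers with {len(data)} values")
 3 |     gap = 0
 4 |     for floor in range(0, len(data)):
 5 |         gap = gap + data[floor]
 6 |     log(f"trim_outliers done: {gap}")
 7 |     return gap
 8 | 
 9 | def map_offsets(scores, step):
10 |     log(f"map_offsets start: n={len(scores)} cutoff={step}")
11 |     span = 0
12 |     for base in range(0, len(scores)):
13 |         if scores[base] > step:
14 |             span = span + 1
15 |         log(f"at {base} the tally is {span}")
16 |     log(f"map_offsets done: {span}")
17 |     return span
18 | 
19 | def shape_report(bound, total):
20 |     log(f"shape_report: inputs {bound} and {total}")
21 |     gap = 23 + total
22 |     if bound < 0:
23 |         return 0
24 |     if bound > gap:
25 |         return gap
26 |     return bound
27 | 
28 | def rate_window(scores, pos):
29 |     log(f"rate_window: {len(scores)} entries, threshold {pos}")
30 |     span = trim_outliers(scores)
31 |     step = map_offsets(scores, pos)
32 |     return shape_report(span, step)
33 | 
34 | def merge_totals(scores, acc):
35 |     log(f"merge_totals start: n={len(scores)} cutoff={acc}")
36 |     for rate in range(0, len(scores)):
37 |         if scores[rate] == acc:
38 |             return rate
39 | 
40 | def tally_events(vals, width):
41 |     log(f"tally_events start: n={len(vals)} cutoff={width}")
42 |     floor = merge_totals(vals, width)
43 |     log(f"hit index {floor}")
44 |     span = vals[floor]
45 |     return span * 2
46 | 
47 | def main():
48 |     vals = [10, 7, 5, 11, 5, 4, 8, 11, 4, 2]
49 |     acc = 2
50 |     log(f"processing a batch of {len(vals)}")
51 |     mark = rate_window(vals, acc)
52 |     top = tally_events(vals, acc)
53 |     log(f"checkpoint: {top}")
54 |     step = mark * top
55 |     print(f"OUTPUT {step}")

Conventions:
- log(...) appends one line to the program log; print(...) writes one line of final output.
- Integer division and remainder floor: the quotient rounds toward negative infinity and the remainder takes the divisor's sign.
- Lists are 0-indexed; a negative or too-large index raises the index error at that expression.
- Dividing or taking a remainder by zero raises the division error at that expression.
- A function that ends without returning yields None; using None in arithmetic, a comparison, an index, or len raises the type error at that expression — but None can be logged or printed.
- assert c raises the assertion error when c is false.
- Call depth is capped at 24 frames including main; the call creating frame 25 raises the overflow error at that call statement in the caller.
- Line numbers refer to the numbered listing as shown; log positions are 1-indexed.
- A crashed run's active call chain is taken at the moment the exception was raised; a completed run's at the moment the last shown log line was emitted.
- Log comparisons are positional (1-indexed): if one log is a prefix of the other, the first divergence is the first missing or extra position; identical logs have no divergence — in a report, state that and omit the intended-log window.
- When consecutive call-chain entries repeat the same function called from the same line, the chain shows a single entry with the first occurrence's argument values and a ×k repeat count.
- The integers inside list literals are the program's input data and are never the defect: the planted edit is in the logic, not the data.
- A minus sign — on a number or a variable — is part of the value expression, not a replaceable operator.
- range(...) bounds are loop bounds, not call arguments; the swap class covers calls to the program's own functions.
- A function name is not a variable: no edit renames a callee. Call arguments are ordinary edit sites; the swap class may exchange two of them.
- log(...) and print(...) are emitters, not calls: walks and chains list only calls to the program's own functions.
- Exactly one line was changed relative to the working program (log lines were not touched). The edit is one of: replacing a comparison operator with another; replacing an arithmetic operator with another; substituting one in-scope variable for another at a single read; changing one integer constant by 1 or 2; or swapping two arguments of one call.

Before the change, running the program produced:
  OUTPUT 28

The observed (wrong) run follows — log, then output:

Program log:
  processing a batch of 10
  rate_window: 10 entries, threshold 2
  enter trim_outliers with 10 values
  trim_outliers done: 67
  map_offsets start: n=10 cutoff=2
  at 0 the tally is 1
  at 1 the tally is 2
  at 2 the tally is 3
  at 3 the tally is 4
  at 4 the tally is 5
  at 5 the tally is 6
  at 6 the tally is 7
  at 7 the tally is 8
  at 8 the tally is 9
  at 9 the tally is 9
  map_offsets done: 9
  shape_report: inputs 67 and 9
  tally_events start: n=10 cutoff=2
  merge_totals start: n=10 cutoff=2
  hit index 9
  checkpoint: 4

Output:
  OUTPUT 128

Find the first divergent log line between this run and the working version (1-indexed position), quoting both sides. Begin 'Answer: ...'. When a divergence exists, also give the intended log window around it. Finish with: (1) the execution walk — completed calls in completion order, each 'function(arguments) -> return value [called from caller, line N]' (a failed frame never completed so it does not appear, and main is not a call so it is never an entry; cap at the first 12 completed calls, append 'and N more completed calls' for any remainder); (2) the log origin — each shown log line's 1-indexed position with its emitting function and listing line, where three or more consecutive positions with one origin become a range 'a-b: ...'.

Answer: none — the logs agree in full.
Execution walk:
  trim_outliers([10, 7, 5, 11, 5, 4, 8, 11, 4, 2]) -> 67  [called from rate_window, line 30]
  map_offsets([10, 7, 5, 11, 5, 4, 8, 11, 4, 2], 2) -> 9  [called from rate_window, line 31]
  shape_report(67, 9) -> 32  [called from rate_window, line 32]
  rate_window([10, 7, 5, 11, 5, 4, 8, 11, 4, 2], 2) -> 32  [called from main, line 51]
  merge_totals([10, 7, 5, 11, 5, 4, 8, 11, 4, 2], 2) -> 9  [called from tally_events, line 42]
  tally_events([10, 7, 5, 11, 5, 4, 8, 11, 4, 2], 2) -> 4  [called from main, line 52]
Log line origins:
  1 — main, line 50
  2 — rate_window, line 29
  3 — trim_outliers, line 2
  4 — trim_outliers, line 6
  5 — map_offsets, line 10
  6-15 — map_offsets, line 15
  16 — map_offsets, line 16
  17 — shape_report, line 20
  18 — tally_events, line 41
  19 — merge_totals, line 35
  20 — tally_events, line 43
  21 — main, line 53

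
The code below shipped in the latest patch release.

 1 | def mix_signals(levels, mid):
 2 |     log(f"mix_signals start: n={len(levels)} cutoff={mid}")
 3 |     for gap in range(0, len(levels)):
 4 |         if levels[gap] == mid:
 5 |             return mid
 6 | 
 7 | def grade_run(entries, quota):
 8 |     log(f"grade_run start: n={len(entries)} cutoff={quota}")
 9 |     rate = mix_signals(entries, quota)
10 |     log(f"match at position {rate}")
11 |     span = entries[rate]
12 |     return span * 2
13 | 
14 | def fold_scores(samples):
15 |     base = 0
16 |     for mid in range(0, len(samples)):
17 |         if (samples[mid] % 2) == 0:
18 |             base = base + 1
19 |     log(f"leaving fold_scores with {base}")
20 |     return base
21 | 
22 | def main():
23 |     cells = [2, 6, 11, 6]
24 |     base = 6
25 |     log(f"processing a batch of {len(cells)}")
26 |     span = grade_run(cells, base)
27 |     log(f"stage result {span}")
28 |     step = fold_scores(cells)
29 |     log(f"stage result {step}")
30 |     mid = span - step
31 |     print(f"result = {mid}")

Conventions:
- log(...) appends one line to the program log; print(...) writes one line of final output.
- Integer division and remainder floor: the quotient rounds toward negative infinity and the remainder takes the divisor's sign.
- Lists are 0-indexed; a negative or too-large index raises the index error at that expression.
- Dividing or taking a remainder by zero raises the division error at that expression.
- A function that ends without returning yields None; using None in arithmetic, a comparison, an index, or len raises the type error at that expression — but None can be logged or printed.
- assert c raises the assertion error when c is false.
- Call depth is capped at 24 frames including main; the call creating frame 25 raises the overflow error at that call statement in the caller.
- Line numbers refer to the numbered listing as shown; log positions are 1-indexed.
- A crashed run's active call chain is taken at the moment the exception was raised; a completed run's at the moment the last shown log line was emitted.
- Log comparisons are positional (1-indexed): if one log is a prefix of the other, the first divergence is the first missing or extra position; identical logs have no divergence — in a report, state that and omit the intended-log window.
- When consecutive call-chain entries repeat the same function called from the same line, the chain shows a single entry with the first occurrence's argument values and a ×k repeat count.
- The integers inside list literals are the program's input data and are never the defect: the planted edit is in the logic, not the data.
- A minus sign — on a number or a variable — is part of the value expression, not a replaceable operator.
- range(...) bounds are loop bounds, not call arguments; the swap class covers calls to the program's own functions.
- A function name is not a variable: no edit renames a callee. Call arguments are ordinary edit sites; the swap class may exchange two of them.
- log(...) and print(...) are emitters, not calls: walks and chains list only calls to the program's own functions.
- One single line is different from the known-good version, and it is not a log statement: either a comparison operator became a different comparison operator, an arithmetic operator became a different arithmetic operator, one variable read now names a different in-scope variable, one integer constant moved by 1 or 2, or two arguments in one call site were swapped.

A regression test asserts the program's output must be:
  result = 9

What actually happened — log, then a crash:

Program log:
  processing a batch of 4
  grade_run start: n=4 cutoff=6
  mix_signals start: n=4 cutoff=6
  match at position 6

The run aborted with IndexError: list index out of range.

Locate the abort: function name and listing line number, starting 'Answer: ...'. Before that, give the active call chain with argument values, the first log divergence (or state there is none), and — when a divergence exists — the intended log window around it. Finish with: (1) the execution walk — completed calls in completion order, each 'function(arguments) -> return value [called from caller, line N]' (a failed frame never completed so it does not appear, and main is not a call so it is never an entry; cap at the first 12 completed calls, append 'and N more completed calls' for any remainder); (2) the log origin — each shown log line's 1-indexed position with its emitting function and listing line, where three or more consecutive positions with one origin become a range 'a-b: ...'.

Answer: the error was raised in grade_run, line 11.
Key observation: The earliest visible damage is log position 4 — 'match at position 6' rather than the intended 'match at position 1'.
Call chain: main -> grade_run([2, 6, 11, 6], 6) (called at line 26).
First divergence: position 4; shown 'match at position 6' vs intended 'match at position 1'.
Intended log window:
  2: grade_run start: n=4 cutoff=6
  3: mix_signals start: n=4 cutoff=6
  4: match at position 1
  5: stage result 12
Execution walk:
  mix_signals([2, 6, 11, 6], 6) -> 6  [called from grade_run, line 9]
Log origins:
  1 — main, line 25
  2 — grade_run, line 8
  3 — mix_signals, line 2
  4 — grade_run, line 10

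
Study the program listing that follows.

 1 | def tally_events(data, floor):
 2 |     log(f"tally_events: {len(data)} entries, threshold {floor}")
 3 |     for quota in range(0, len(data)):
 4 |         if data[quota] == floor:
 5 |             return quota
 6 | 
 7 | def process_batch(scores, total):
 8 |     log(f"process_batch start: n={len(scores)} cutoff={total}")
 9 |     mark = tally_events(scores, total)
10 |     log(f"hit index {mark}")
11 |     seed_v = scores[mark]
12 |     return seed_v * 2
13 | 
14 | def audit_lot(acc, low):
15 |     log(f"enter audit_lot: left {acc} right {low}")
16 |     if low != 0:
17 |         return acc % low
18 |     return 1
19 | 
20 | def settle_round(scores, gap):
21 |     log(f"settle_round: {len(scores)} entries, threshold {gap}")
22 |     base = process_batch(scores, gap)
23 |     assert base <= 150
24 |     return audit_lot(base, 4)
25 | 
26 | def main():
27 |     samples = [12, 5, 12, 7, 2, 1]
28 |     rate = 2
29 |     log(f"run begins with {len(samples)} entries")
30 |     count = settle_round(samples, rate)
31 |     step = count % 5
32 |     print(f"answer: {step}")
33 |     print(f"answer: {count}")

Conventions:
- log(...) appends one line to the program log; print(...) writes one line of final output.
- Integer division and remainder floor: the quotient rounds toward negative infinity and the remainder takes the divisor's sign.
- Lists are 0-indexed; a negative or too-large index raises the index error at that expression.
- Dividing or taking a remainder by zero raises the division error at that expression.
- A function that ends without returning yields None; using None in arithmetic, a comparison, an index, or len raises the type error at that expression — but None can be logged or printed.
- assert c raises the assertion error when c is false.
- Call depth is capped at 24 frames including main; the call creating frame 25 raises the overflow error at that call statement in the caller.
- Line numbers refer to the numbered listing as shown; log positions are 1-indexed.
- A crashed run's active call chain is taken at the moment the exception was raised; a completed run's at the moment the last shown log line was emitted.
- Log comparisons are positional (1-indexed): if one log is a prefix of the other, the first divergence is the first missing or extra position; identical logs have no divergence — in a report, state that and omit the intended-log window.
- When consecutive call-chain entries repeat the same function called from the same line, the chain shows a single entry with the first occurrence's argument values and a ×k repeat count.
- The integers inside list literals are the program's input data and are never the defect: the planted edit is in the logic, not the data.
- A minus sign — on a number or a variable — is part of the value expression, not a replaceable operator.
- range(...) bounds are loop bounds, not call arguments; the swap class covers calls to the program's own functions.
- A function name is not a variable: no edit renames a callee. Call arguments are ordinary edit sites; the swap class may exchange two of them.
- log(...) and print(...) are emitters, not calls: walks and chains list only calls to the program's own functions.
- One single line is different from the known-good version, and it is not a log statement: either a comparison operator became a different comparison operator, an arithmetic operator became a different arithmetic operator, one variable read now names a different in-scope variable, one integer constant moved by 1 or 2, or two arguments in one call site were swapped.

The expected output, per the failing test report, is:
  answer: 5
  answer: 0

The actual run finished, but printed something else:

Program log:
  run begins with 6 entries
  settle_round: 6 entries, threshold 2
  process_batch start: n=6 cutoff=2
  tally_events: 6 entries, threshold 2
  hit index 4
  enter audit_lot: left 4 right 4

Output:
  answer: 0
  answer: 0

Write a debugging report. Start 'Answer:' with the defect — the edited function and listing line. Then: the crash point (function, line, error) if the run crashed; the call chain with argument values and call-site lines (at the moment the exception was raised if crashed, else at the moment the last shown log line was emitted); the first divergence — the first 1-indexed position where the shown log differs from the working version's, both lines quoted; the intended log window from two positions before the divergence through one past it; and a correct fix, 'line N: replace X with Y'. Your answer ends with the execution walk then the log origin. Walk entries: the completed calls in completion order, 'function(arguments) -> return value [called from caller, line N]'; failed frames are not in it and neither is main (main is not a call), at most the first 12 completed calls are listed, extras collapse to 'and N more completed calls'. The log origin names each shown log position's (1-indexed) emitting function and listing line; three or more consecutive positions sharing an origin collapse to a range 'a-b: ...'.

Answer: the defect is in main at line 31.
The tell: The logs agree in full; only the final output differs.
Call chain: main -> settle_round([12, 5, 12, 7, 2, 1], 2) (called at line 30) -> audit_lot(4, 4) (called at line 24).
First divergence: there is none — every log position agrees.
Execution walk:
  tally_events([12, 5, 12, 7, 2, 1], 2) -> 4  [called from process_batch, line 9]
  process_batch([12, 5, 12, 7, 2, 1], 2) -> 4  [called from settle_round, line 22]
  audit_lot(4, 4) -> 0  [called from settle_round, line 24]
  settle_round([12, 5, 12, 7, 2, 1], 2) -> 0  [called from main, line 30]
Log line origins:
  1: emitted by main (line 29)
  2: emitted by settle_round (line 21)
  3: emitted by process_batch (line 8)
  4: emitted by tally_events (line 2)
  5: emitted by process_batch (line 10)
  6: emitted by audit_lot (line 15)
A correct fix: line 31: replace `%` with `+`.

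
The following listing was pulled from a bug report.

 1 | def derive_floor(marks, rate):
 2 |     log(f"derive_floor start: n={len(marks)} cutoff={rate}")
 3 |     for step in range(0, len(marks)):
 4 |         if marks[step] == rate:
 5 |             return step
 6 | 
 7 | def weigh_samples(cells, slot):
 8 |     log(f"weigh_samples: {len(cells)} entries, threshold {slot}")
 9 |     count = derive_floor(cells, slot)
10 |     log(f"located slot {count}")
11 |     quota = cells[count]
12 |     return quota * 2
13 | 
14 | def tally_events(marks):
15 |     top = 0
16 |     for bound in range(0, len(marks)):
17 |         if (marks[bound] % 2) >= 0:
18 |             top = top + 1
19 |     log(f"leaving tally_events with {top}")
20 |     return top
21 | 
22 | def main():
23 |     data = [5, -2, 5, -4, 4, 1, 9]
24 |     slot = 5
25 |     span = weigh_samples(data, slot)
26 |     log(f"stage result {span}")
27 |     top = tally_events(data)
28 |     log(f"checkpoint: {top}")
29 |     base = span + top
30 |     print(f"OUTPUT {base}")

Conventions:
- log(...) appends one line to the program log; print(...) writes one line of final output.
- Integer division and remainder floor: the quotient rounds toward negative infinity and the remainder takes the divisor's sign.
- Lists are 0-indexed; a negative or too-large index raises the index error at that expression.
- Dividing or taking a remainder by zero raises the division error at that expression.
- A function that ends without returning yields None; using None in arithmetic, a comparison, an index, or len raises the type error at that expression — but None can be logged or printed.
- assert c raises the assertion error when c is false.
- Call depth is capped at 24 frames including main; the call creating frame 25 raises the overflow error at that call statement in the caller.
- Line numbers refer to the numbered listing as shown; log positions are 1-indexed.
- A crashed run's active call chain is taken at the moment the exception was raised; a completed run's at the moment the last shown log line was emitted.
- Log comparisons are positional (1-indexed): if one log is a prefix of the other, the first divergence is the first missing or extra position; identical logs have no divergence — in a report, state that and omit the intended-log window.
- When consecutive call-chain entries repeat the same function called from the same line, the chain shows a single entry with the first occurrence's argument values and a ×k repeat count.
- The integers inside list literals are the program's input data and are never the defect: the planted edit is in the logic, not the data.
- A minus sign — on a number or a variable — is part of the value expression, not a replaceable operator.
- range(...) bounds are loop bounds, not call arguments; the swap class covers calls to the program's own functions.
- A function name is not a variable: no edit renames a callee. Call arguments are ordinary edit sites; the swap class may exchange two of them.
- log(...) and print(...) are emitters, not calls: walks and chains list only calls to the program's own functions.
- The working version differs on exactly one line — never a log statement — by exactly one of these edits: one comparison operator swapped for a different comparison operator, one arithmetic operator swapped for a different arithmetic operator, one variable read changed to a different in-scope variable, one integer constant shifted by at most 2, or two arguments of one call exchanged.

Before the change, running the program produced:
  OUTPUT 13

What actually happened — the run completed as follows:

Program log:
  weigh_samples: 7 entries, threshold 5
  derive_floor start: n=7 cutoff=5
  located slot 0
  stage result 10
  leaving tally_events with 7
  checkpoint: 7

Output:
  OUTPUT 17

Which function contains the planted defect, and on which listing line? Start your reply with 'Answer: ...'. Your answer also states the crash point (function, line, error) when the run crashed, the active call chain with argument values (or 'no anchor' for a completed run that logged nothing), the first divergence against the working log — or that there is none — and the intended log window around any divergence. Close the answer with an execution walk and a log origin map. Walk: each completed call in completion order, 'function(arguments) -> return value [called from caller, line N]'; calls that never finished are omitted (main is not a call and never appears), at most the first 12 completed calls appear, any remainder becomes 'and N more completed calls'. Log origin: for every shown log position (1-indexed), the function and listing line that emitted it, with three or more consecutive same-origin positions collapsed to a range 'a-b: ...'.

Answer: the defect is in tally_events at line 17.
The tell: The earliest visible damage is log position 5 — 'leaving tally_events with 7' rather than the intended 'leaving tally_events with 3'.
Call chain: main.
First divergence: position 5 — shown 'leaving tally_events with 7', intended 'leaving tally_events with 3'.
Intended log window:
  3: located slot 0
  4: stage result 10
  5: leaving tally_events with 3
  6: checkpoint: 3
Execution walk:
  derive_floor([5, -2, 5, -4, 4, 1, 9], 5) -> 0  [called from weigh_samples, line 9]
  weigh_samples([5, -2, 5, -4, 4, 1, 9], 5) -> 10  [called from main, line 25]
  tally_events([5, -2, 5, -4, 4, 1, 9]) -> 7  [called from main, line 27]
Log origins:
  1: logged in weigh_samples at line 8
  2: logged in derive_floor at line 2
  3: logged in weigh_samples at line 10
  4: logged in main at line 26
  5: logged in tally_events at line 19
  6: logged in main at line 28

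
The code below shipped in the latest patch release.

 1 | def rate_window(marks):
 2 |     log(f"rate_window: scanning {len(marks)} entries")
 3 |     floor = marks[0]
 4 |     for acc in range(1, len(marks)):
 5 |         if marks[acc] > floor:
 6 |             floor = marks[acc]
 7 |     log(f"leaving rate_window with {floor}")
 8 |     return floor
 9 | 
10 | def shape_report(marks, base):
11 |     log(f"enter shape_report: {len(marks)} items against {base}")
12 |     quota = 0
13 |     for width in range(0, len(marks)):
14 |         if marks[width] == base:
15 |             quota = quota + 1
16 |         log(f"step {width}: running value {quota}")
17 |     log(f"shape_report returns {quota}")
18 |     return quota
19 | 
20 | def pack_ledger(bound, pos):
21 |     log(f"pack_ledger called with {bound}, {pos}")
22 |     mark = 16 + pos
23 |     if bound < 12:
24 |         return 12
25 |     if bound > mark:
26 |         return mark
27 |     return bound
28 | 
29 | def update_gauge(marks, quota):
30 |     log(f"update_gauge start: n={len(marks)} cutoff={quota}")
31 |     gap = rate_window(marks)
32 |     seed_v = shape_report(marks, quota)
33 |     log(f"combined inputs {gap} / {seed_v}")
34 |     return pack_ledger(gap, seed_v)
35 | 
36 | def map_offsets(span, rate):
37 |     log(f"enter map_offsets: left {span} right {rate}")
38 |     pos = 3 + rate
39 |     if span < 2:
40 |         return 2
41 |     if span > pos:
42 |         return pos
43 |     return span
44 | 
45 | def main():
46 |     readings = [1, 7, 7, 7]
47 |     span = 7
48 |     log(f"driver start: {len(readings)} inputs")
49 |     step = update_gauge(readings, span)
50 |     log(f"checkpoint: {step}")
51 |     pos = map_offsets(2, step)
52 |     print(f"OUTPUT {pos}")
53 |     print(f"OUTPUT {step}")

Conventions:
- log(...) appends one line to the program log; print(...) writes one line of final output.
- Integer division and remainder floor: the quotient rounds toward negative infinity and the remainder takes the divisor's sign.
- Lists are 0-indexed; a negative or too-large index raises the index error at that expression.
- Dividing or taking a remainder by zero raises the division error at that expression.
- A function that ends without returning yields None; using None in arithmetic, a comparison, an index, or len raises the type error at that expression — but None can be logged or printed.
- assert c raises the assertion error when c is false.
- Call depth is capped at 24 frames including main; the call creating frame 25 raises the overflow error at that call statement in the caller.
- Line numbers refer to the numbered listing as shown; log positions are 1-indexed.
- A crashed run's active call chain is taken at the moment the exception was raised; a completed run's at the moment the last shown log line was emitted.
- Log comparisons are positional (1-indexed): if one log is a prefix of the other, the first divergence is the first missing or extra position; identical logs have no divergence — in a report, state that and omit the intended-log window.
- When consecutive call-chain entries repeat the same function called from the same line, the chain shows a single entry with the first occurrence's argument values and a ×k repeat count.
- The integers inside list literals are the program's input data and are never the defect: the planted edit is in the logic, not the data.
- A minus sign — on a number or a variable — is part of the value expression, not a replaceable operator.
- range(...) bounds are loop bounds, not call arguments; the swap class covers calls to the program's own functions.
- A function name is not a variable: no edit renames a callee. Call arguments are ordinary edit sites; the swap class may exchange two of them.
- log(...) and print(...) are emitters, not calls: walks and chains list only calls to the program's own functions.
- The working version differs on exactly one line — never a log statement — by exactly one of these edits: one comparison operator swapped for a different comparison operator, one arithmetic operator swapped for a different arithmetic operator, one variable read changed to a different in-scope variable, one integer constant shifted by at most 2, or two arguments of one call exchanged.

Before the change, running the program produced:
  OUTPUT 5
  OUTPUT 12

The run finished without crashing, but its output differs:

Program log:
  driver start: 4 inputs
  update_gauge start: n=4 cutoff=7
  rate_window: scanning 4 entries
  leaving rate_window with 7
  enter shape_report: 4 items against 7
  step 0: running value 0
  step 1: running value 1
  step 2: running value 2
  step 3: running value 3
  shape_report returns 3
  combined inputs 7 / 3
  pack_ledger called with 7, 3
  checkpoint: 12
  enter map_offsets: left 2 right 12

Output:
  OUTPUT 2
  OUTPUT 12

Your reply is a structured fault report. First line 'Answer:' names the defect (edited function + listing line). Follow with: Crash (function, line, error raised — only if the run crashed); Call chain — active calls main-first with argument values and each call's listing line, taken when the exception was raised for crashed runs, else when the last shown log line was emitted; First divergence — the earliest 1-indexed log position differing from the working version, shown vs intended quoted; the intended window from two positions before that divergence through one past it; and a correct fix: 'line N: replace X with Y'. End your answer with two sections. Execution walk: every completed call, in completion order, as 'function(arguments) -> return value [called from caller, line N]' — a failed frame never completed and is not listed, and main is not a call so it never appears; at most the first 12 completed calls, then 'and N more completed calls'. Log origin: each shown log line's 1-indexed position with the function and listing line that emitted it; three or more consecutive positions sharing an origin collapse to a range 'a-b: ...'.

Answer: the defect is in main at line 51.
Core observation: Position 14 is the first bad log line: 'enter map_offsets: left 2 right 12' should read 'enter map_offsets: left 12 right 2'.
Call chain: main -> map_offsets(2, 12) (called at line 51).
First divergence: position 14 — the shown line 'enter map_offsets: left 2 right 12' should read 'enter map_offsets: left 12 right 2'.
Intended log window:
  12: pack_ledger called with 7, 3
  13: checkpoint: 12
  14: enter map_offsets: left 12 right 2
Execution walk:
  rate_window([1, 7, 7, 7]) -> 7  [called from update_gauge, line 31]
  shape_report([1, 7, 7, 7], 7) -> 3  [called from update_gauge, line 32]
  pack_ledger(7, 3) -> 12  [called from update_gauge, line 34]
  update_gauge([1, 7, 7, 7], 7) -> 12  [called from main, line 49]
  map_offsets(2, 12) -> 2  [called from main, line 51]
Log origins:
  1: emitted by main (line 48)
  2: emitted by update_gauge (line 30)
  3: emitted by rate_window (line 2)
  4: emitted by rate_window (line 7)
  5: emitted by shape_report (line 11)
  6-9: emitted by shape_report (line 16)
  10: emitted by shape_report (line 17)
  11: emitted by update_gauge (line 33)
  12: emitted by pack_ledger (line 21)
  13: emitted by main (line 50)
  14: emitted by map_offsets (line 37)
A correct fix: line 51: replace `map_offsets(2, step)` with `map_offsets(step, 2)`.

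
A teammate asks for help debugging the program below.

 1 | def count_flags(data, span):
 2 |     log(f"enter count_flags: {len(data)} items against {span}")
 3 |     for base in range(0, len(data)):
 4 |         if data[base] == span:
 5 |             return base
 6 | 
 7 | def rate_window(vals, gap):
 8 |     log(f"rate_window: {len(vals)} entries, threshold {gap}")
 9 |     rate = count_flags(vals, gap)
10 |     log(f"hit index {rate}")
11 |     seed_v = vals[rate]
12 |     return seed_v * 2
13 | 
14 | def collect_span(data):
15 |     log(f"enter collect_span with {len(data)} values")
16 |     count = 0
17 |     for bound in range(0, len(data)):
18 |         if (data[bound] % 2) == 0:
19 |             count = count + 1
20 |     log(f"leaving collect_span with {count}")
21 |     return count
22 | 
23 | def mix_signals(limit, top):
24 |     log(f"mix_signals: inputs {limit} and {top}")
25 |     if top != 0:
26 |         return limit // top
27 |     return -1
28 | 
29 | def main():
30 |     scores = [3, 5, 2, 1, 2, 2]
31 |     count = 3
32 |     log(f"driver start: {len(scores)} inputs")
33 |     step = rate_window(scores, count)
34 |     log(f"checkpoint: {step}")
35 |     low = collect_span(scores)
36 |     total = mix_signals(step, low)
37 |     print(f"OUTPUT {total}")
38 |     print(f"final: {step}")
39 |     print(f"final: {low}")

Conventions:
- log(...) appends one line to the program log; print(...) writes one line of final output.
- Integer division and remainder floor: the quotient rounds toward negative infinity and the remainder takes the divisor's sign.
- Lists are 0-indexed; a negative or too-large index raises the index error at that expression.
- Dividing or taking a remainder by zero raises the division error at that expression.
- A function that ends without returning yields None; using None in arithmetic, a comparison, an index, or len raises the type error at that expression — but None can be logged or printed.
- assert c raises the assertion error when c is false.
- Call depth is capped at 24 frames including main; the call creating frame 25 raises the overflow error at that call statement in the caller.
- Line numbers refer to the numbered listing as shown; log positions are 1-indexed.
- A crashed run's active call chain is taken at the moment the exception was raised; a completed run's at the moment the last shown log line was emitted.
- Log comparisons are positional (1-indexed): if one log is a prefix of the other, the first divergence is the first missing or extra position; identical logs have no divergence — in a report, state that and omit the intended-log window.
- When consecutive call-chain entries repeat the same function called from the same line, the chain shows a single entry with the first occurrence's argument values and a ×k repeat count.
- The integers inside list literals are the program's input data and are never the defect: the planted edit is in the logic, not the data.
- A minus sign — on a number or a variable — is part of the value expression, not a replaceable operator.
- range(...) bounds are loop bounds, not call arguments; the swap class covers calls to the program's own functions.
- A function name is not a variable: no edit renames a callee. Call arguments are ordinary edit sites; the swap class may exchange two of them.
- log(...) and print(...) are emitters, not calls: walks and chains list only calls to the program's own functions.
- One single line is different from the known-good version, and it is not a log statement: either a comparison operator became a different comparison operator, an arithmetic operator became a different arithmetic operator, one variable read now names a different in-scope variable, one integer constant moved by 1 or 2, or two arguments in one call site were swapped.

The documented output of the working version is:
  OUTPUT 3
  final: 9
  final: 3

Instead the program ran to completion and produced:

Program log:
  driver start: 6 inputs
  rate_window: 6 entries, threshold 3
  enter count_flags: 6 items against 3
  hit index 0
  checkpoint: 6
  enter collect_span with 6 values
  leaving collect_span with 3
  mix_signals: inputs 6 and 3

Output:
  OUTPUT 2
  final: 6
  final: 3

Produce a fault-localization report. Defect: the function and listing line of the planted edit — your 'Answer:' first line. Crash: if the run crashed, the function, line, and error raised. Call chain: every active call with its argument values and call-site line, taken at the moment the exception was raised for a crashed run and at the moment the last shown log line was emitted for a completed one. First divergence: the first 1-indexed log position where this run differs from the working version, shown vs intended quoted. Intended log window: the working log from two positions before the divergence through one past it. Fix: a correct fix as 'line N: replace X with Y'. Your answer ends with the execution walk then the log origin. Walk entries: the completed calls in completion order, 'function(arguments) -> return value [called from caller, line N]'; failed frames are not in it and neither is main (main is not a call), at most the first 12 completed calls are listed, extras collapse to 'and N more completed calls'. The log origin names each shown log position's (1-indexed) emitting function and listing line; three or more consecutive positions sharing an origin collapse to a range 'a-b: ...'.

Answer: the defect is in rate_window at line 12.
Core observation: The log first diverges at position 5: the faulty run prints 'checkpoint: 6' where the working version prints 'checkpoint: 9'.
Call chain: main -> mix_signals(6, 3) (called at line 36).
First divergence: position 5 — shown 'checkpoint: 6', intended 'checkpoint: 9'.
Intended log window:
  3: enter count_flags: 6 items against 3
  4: hit index 0
  5: checkpoint: 9
  6: enter collect_span with 6 values
Execution walk:
  count_flags([3, 5, 2, 1, 2, 2], 3) -> 0  [called from rate_window, line 9]
  rate_window([3, 5, 2, 1, 2, 2], 3) -> 6  [called from main, line 33]
  collect_span([3, 5, 2, 1, 2, 2]) -> 3  [called from main, line 35]
  mix_signals(6, 3) -> 2  [called from main, line 36]
Log origin:
  1: from main, line 32
  2: from rate_window, line 8
  3: from count_flags, line 2
  4: from rate_window, line 10
  5: from main, line 34
  6: from collect_span, line 15
  7: from collect_span, line 20
  8: from mix_signals, line 24
A correct fix: line 12: replace `2` with `3`.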